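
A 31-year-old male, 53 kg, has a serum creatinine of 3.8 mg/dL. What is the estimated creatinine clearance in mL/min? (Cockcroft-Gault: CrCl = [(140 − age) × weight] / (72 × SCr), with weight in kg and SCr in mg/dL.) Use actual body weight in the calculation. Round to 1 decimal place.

21.1 mL/min

CrCl = (140 − 31) × 53 / (72 × 3.8) = 5777.0 / 273.60 ≈ 21.1 mL/min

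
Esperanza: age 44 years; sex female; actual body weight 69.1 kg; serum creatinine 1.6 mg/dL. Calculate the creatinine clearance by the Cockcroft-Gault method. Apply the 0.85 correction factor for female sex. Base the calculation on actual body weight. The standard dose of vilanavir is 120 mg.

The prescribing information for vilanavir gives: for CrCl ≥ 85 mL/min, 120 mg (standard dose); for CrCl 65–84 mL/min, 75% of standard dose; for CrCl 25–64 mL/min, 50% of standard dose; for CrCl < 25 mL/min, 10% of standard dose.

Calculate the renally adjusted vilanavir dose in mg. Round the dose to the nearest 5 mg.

60 mg

CrCl = (140 − 44) × 69.1 / (72 × 1.6) × 0.85 = 6633.6 / 115.20 × 0.85 ≈ 48.9 mL/min
CrCl ≈ 49 mL/min → bracket 25–64 mL/min.
50% of 120 mg = 60 mg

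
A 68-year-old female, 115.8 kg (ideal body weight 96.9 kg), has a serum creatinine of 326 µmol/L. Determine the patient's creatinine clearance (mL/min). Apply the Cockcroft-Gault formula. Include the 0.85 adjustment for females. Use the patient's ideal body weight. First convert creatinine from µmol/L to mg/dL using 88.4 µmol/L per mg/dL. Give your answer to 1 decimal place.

SCr = 326 / 88.4 = 3.688 mg/dL
CrCl = (140 − 68) × 96.9 / (72 × 3.688) × 0.85 = 6976.8 / 265.54 × 0.85 ≈ 22.3 mL/min

22.3 mL/min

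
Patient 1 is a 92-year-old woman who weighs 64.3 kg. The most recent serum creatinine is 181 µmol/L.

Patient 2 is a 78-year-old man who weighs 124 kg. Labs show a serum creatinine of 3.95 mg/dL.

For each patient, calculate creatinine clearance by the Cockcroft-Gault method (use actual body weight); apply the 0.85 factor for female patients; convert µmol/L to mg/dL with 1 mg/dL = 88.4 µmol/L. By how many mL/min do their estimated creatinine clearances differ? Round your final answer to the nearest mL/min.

9 mL/min

Patient 1: SCr = 181 / 88.4 = 2.048 mg/dL
Patient 1: CrCl = (140 − 92) × 64.3 / (72 × 2.048) × 0.85 = 3086.4 / 147.46 × 0.85 ≈ 17.8 mL/min
Patient 2: CrCl = (140 − 78) × 124 / (72 × 3.95) = 7688.0 / 284.40 ≈ 27.0 mL/min
|17.8 − 27.0| = 9.2 mL/min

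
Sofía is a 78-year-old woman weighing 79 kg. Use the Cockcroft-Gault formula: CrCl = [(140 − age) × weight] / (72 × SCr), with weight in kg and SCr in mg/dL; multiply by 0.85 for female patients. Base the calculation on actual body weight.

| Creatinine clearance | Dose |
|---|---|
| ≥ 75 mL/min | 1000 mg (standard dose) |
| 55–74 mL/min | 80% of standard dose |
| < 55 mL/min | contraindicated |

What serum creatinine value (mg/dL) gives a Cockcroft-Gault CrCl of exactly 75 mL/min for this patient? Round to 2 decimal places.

0.77 mg/dL

Standard dose requires CrCl ≥ 75 mL/min.
Set (140 − 78) × 79 × 0.85 / (72 × SCr) = 75
SCr = (140 − 78) × 79 × 0.85 / (72 × 75) = 0.771 mg/dL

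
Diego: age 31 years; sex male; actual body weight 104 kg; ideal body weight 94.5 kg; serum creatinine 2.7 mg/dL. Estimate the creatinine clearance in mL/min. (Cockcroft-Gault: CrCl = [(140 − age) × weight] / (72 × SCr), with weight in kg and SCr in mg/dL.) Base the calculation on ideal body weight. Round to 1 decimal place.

53.0 mL/min

CrCl = (140 − 31) × 94.5 / (72 × 2.7) = 10300.5 / 194.40 ≈ 53.0 mL/min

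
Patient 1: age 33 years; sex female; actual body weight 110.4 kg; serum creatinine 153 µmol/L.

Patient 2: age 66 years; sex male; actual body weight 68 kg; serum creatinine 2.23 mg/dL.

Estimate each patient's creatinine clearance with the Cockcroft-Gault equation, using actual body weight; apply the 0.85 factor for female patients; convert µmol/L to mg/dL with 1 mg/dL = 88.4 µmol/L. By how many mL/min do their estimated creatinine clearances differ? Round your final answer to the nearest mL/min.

49 mL/min

Patient 1: SCr = 153 / 88.4 = 1.731 mg/dL
Patient 1: CrCl = (140 − 33) × 110.4 / (72 × 1.731) × 0.85 = 11812.8 / 124.63 × 0.85 ≈ 80.6 mL/min
Patient 2: CrCl = (140 − 66) × 68 / (72 × 2.23) = 5032.0 / 160.56 ≈ 31.3 mL/min
|80.6 − 31.3| = 49.3 mL/min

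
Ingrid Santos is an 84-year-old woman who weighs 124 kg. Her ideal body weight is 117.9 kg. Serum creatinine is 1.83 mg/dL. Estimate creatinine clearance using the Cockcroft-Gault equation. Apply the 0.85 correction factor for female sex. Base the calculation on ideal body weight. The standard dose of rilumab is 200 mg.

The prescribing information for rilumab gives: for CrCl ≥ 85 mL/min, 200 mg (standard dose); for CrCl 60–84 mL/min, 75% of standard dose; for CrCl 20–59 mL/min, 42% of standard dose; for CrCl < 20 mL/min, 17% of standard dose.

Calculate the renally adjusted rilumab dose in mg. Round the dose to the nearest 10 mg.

CrCl = (140 − 84) × 117.9 / (72 × 1.83) × 0.85 = 6602.4 / 131.76 × 0.85 ≈ 42.6 mL/min
CrCl ≈ 43 mL/min → bracket 20–59 mL/min.
42% of 200 mg = 84 mg → 80 mg

80 mg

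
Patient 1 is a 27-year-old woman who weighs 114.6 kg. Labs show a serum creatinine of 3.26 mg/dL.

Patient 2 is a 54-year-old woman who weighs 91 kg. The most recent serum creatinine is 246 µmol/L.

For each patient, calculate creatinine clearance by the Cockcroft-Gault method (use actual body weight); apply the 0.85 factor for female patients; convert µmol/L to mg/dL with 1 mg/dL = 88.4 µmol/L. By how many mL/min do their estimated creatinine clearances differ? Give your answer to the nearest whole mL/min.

14 mL/min

Patient 1: CrCl = (140 − 27) × 114.6 / (72 × 3.26) × 0.85 = 12949.8 / 234.72 × 0.85 ≈ 46.9 mL/min
Patient 2: SCr = 246 / 88.4 = 2.783 mg/dL
Patient 2: CrCl = (140 − 54) × 91 / (72 × 2.783) × 0.85 = 7826.0 / 200.38 × 0.85 ≈ 33.2 mL/min
|46.9 − 33.2| = 13.7 mL/min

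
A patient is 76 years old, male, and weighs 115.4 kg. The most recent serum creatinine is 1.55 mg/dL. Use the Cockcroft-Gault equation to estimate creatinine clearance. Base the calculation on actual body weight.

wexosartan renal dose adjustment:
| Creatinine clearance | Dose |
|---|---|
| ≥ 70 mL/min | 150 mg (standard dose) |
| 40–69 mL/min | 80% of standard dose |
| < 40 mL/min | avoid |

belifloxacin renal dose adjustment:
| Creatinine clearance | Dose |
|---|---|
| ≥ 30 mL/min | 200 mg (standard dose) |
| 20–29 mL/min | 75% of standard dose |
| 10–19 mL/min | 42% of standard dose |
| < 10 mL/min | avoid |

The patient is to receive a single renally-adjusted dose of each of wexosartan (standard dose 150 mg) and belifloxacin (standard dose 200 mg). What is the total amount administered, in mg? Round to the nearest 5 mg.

320 mg

CrCl = (140 − 76) × 115.4 / (72 × 1.55) = 7385.6 / 111.60 ≈ 66.2 mL/min
CrCl ≈ 66 mL/min.
wexosartan: 40–69 mL/min → 80% of 150 mg = 120 mg.
belifloxacin: ≥ 30 mL/min → 100% of 200 mg = 200 mg.
Total = 120 + 200 = 320 mg.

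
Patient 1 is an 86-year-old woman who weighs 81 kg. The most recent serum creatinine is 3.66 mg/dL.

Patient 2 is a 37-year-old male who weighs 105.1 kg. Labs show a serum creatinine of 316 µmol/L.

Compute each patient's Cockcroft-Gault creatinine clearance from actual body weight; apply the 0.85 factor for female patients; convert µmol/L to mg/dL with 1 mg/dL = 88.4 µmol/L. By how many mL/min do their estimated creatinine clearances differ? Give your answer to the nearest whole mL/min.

28 mL/min

Patient 1: CrCl = (140 − 86) × 81 / (72 × 3.66) × 0.85 = 4374.0 / 263.52 × 0.85 ≈ 14.1 mL/min
Patient 2: SCr = 316 / 88.4 = 3.575 mg/dL
Patient 2: CrCl = (140 − 37) × 105.1 / (72 × 3.575) = 10825.3 / 257.40 ≈ 42.1 mL/min
|14.1 − 42.1| = 28.0 mL/min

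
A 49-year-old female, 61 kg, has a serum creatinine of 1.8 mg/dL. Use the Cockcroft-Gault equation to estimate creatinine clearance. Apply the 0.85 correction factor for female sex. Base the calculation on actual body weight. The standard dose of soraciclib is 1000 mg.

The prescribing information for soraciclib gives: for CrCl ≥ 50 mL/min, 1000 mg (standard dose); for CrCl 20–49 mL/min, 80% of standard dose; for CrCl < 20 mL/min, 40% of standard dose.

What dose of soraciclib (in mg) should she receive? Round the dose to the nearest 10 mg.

800 mg

CrCl = (140 − 49) × 61 / (72 × 1.8) × 0.85 = 5551.0 / 129.60 × 0.85 ≈ 36.4 mL/min
CrCl ≈ 36 mL/min → bracket 20–49 mL/min.
80% of 1000 mg = 800 mg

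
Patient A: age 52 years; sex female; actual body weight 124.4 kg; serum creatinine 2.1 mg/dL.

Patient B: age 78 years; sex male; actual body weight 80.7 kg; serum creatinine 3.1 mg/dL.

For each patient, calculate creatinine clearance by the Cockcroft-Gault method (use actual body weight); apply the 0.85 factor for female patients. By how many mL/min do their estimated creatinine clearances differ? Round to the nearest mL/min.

Patient A: CrCl = (140 − 52) × 124.4 / (72 × 2.1) × 0.85 = 10947.2 / 151.20 × 0.85 ≈ 61.5 mL/min
Patient B: CrCl = (140 − 78) × 80.7 / (72 × 3.1) = 5003.4 / 223.20 ≈ 22.4 mL/min
|61.5 − 22.4| = 39.1 mL/min

39 mL/min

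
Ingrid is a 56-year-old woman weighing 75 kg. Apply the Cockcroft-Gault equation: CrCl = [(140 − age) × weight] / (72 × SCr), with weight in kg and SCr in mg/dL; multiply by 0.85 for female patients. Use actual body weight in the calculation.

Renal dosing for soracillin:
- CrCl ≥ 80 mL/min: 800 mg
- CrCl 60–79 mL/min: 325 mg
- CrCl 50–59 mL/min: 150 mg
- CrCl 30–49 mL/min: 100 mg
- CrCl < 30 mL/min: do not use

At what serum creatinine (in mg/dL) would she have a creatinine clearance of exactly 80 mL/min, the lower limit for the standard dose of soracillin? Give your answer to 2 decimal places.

Standard dose requires CrCl ≥ 80 mL/min.
Set (140 − 56) × 75 × 0.85 / (72 × SCr) = 80
SCr = (140 − 56) × 75 × 0.85 / (72 × 80) = 0.930 mg/dL

0.93 mg/dL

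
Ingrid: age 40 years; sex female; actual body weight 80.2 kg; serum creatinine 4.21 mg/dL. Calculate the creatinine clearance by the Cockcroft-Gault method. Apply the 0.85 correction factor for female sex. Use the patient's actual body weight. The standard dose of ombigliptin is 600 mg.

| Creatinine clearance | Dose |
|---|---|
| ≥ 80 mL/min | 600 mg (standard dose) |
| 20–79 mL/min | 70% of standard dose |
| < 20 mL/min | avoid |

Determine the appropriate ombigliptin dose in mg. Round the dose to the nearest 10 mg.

420 mg

CrCl = (140 − 40) × 80.2 / (72 × 4.21) × 0.85 = 8020.0 / 303.12 × 0.85 ≈ 22.5 mL/min
CrCl ≈ 22 mL/min → bracket 20–79 mL/min.
70% of 600 mg = 420 mg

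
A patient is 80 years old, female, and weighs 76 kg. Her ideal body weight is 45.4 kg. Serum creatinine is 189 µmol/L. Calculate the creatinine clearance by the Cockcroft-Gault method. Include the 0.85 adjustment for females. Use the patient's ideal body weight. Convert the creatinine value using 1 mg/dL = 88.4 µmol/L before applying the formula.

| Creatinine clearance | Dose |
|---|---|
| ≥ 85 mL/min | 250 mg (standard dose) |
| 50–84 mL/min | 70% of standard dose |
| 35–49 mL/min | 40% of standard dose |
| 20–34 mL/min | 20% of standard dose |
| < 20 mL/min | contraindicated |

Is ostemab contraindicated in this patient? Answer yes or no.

yes

SCr = 189 / 88.4 = 2.138 mg/dL
CrCl = (140 − 80) × 45.4 / (72 × 2.138) × 0.85 = 2724.0 / 153.94 × 0.85 ≈ 15.0 mL/min
CrCl ≈ 15 mL/min, which is < 20 mL/min.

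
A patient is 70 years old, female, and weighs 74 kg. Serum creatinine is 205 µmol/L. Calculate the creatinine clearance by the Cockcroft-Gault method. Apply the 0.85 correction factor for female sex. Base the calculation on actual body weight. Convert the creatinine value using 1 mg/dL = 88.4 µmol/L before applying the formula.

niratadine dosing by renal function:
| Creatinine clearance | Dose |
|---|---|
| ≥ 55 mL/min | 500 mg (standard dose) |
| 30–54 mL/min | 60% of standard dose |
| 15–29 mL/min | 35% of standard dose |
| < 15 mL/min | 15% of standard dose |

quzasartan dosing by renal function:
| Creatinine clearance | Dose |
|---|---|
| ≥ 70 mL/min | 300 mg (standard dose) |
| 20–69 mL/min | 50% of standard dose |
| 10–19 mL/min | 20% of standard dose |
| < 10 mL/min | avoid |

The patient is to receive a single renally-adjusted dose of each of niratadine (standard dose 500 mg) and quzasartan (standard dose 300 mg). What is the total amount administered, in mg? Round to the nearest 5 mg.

SCr = 205 / 88.4 = 2.319 mg/dL
CrCl = (140 − 70) × 74 / (72 × 2.319) × 0.85 = 5180.0 / 166.97 × 0.85 ≈ 26.4 mL/min
CrCl ≈ 26 mL/min.
niratadine: 15–29 mL/min → 35% of 500 mg = 175 mg.
quzasartan: 20–69 mL/min → 50% of 300 mg = 150 mg.
Total = 175 + 150 = 325 mg.

325 mg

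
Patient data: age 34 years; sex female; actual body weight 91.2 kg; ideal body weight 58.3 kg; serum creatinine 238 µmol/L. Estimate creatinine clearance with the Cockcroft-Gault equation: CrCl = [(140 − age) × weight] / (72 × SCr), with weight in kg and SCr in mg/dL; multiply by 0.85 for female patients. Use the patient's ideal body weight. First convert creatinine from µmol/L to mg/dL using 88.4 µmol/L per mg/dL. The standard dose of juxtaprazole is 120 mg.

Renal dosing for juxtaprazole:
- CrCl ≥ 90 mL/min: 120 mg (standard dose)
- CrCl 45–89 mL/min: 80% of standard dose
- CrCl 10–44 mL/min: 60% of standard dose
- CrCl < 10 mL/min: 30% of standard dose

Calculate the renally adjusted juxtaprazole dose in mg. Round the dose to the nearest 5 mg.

70 mg

SCr = 238 / 88.4 = 2.692 mg/dL
CrCl = (140 − 34) × 58.3 / (72 × 2.692) × 0.85 = 6179.8 / 193.82 × 0.85 ≈ 27.1 mL/min
CrCl ≈ 27 mL/min → bracket 10–44 mL/min.
60% of 120 mg = 72 mg → 70 mg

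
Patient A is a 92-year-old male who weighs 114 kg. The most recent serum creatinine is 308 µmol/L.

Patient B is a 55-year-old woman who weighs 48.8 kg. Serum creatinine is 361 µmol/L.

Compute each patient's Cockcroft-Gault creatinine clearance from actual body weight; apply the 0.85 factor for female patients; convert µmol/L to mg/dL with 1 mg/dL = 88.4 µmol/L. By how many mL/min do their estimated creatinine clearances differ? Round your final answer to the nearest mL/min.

Patient A: SCr = 308 / 88.4 = 3.484 mg/dL
Patient A: CrCl = (140 − 92) × 114 / (72 × 3.484) = 5472.0 / 250.85 ≈ 21.8 mL/min
Patient B: SCr = 361 / 88.4 = 4.084 mg/dL
Patient B: CrCl = (140 − 55) × 48.8 / (72 × 4.084) × 0.85 = 4148.0 / 294.05 × 0.85 ≈ 12.0 mL/min
|21.8 − 12.0| = 9.8 mL/min

10 mL/min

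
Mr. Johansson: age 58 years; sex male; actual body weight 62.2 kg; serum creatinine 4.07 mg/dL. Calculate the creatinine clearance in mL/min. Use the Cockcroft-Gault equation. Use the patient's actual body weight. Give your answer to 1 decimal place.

CrCl = (140 − 58) × 62.2 / (72 × 4.07) = 5100.4 / 293.04 ≈ 17.4 mL/min

17.4 mL/min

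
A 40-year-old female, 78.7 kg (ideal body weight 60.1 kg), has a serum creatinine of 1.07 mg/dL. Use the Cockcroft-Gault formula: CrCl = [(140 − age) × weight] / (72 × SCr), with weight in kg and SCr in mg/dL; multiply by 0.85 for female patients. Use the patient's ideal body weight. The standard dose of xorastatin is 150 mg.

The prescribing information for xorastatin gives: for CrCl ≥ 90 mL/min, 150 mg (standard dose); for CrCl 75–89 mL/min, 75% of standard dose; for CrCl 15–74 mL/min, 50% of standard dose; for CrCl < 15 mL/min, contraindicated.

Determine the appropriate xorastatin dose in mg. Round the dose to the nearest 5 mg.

75 mg

CrCl = (140 − 40) × 60.1 / (72 × 1.07) × 0.85 = 6010.0 / 77.04 × 0.85 ≈ 66.3 mL/min
CrCl ≈ 66 mL/min → bracket 15–74 mL/min.
50% of 150 mg = 75 mg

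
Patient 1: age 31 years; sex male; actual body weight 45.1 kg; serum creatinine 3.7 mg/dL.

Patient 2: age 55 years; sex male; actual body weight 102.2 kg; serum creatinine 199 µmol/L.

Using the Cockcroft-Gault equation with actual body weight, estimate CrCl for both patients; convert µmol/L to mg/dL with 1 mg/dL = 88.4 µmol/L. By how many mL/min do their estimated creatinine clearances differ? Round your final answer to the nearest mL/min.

Patient 1: CrCl = (140 − 31) × 45.1 / (72 × 3.7) = 4915.9 / 266.40 ≈ 18.5 mL/min
Patient 2: SCr = 199 / 88.4 = 2.251 mg/dL
Patient 2: CrCl = (140 − 55) × 102.2 / (72 × 2.251) = 8687.0 / 162.07 ≈ 53.6 mL/min
|18.5 − 53.6| = 35.1 mL/min

35 mL/min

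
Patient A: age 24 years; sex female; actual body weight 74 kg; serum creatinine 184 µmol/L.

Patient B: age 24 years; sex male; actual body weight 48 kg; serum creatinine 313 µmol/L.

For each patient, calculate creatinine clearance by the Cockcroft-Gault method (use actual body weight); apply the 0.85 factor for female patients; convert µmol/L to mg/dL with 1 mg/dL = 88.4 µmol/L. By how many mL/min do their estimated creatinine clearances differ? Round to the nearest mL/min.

Patient A: SCr = 184 / 88.4 = 2.081 mg/dL
Patient A: CrCl = (140 − 24) × 74 / (72 × 2.081) × 0.85 = 8584.0 / 149.83 × 0.85 ≈ 48.7 mL/min
Patient B: SCr = 313 / 88.4 = 3.541 mg/dL
Patient B: CrCl = (140 − 24) × 48 / (72 × 3.541) = 5568.0 / 254.95 ≈ 21.8 mL/min
|48.7 − 21.8| = 26.9 mL/min

27 mL/min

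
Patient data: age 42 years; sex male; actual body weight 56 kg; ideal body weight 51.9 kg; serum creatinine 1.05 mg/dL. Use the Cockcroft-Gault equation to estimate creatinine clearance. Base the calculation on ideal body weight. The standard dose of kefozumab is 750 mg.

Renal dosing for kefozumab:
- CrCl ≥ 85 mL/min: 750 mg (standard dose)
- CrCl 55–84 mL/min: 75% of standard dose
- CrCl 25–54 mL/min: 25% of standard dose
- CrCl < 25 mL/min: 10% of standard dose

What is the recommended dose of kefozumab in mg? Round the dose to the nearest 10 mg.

560 mg

CrCl = (140 − 42) × 51.9 / (72 × 1.05) = 5086.2 / 75.60 ≈ 67.3 mL/min
CrCl ≈ 67 mL/min → bracket 55–84 mL/min.
75% of 750 mg = 562.5 mg → 560 mg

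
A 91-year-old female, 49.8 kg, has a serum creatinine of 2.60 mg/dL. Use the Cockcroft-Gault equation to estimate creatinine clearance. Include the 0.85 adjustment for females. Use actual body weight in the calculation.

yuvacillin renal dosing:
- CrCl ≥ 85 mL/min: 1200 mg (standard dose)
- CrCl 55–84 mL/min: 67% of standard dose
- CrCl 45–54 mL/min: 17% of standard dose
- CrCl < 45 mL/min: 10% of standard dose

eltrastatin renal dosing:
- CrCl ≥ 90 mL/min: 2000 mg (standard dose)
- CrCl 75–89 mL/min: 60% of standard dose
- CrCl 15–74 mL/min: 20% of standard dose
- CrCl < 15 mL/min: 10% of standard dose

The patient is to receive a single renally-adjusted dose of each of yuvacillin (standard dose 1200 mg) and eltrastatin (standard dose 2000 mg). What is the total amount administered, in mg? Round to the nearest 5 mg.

320 mg

CrCl = (140 − 91) × 49.8 / (72 × 2.6) × 0.85 = 2440.2 / 187.20 × 0.85 ≈ 11.1 mL/min
CrCl ≈ 11 mL/min.
yuvacillin: < 45 mL/min → 10% of 1200 mg = 120 mg.
eltrastatin: < 15 mL/min → 10% of 2000 mg = 200 mg.
Total = 120 + 200 = 320 mg.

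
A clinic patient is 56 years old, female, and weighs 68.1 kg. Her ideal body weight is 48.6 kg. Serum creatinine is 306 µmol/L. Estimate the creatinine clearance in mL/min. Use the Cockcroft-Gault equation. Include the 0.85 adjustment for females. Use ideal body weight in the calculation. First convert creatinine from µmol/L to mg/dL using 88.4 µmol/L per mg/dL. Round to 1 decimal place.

13.9 mL/min

SCr = 306 / 88.4 = 3.462 mg/dL
CrCl = (140 − 56) × 48.6 / (72 × 3.462) × 0.85 = 4082.4 / 249.26 × 0.85 ≈ 13.9 mL/min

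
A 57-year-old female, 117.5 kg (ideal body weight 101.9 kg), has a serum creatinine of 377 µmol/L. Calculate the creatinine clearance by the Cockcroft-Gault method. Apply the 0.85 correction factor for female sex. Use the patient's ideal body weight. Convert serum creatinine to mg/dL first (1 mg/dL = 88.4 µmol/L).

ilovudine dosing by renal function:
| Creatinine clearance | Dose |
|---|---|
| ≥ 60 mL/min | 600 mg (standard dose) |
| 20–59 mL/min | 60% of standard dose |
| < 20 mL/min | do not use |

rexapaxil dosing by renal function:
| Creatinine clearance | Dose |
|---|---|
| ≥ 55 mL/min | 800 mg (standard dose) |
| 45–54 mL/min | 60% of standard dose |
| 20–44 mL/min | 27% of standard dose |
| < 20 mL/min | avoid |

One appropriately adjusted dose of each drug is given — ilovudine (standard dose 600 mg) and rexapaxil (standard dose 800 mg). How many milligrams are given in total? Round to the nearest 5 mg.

575 mg

SCr = 377 / 88.4 = 4.265 mg/dL
CrCl = (140 − 57) × 101.9 / (72 × 4.265) × 0.85 = 8457.7 / 307.08 × 0.85 ≈ 23.4 mL/min
CrCl ≈ 23 mL/min.
ilovudine: 20–59 mL/min → 60% of 600 mg = 360 mg.
rexapaxil: 20–44 mL/min → 27% of 800 mg = 216 mg.
Total = 360 + 216 = 576 mg.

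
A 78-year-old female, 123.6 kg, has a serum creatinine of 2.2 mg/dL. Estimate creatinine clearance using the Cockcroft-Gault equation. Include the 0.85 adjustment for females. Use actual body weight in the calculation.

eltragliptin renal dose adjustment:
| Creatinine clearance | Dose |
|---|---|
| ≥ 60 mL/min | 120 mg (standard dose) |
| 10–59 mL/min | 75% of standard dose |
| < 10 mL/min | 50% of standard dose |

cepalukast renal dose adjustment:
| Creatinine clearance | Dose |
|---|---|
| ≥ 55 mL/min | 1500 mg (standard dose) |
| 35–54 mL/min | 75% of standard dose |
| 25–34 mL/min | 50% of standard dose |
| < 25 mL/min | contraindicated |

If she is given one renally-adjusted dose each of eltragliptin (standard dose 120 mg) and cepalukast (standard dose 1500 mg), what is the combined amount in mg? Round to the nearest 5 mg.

1215 mg

CrCl = (140 − 78) × 123.6 / (72 × 2.2) × 0.85 = 7663.2 / 158.40 × 0.85 ≈ 41.1 mL/min
CrCl ≈ 41 mL/min.
eltragliptin: 10–59 mL/min → 75% of 120 mg = 90 mg.
cepalukast: 35–54 mL/min → 75% of 1500 mg = 1125 mg.
Total = 90 + 1125 = 1215 mg.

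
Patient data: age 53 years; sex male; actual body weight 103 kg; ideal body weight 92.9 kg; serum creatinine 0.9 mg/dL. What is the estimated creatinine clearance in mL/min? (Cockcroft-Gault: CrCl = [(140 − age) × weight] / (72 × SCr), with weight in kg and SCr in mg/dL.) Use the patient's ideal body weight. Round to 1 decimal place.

CrCl = (140 − 53) × 92.9 / (72 × 0.9) = 8082.3 / 64.80 ≈ 124.7 mL/min

124.7 mL/min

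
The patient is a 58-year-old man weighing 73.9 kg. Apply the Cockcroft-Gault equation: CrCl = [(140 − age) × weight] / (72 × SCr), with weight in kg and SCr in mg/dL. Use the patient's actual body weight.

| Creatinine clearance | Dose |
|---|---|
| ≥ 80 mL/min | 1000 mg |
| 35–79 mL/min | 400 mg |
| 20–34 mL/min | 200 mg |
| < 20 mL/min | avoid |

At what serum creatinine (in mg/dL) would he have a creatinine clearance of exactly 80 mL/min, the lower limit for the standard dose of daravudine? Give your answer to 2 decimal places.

1.05 mg/dL

Standard dose requires CrCl ≥ 80 mL/min.
Set (140 − 58) × 73.9 / (72 × SCr) = 80
SCr = (140 − 58) × 73.9 / (72 × 80) = 1.052 mg/dL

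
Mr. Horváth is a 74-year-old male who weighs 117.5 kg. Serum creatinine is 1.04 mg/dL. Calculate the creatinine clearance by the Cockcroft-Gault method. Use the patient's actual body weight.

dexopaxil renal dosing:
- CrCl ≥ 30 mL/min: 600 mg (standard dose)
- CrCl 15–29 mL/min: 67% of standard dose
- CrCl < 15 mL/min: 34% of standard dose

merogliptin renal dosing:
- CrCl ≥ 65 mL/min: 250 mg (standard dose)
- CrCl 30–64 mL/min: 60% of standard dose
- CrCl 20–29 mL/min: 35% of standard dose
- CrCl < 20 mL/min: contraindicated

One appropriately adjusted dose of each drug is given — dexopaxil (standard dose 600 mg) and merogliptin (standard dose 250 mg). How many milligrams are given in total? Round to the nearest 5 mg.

CrCl = (140 − 74) × 117.5 / (72 × 1.04) = 7755.0 / 74.88 ≈ 103.6 mL/min
CrCl ≈ 104 mL/min.
dexopaxil: ≥ 30 mL/min → 100% of 600 mg = 600 mg.
merogliptin: ≥ 65 mL/min → 100% of 250 mg = 250 mg.
Total = 600 + 250 = 850 mg.

850 mg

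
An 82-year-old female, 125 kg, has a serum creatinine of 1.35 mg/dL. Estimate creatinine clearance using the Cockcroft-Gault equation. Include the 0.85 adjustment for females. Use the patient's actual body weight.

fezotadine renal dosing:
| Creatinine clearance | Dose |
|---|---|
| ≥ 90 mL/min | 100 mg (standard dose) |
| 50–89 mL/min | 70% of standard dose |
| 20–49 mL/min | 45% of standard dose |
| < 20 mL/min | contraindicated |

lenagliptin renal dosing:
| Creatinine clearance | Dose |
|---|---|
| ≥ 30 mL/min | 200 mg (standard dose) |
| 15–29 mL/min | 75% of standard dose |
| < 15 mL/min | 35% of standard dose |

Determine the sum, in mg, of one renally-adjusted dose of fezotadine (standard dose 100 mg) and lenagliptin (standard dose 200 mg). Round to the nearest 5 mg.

270 mg

CrCl = (140 − 82) × 125 / (72 × 1.35) × 0.85 = 7250.0 / 97.20 × 0.85 ≈ 63.4 mL/min
CrCl ≈ 63 mL/min.
fezotadine: 50–89 mL/min → 70% of 100 mg = 70 mg.
lenagliptin: ≥ 30 mL/min → 100% of 200 mg = 200 mg.
Total = 70 + 200 = 270 mg.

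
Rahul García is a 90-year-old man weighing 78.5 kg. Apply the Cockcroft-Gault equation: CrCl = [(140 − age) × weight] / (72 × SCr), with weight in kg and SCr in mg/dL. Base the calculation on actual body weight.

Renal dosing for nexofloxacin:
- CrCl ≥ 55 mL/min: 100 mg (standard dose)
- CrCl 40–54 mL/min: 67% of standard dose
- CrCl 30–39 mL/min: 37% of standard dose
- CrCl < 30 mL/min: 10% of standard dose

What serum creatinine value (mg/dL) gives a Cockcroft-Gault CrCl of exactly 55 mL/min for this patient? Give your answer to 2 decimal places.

Standard dose requires CrCl ≥ 55 mL/min.
Set (140 − 90) × 78.5 / (72 × SCr) = 55
SCr = (140 − 90) × 78.5 / (72 × 55) = 0.991 mg/dL

0.99 mg/dL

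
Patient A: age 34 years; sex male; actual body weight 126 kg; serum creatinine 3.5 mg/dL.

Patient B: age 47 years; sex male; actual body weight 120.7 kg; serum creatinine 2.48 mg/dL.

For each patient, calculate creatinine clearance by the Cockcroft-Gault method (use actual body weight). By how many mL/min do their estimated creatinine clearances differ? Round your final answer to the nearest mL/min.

Patient A: CrCl = (140 − 34) × 126 / (72 × 3.5) = 13356.0 / 252.00 ≈ 53.0 mL/min
Patient B: CrCl = (140 − 47) × 120.7 / (72 × 2.48) = 11225.1 / 178.56 ≈ 62.9 mL/min
|53.0 − 62.9| = 9.9 mL/min

10 mL/min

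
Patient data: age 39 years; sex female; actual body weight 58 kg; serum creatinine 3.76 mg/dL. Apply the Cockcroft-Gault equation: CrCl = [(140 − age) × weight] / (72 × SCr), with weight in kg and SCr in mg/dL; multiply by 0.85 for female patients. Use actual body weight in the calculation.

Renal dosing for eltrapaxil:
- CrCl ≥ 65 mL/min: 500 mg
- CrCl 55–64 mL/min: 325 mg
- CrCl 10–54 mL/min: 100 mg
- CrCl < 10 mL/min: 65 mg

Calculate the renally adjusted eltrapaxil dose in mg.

100 mg

CrCl = (140 − 39) × 58 / (72 × 3.76) × 0.85 = 5858.0 / 270.72 × 0.85 ≈ 18.4 mL/min
CrCl ≈ 18 mL/min → bracket 10–54 mL/min.
Dose for this bracket: 100 mg.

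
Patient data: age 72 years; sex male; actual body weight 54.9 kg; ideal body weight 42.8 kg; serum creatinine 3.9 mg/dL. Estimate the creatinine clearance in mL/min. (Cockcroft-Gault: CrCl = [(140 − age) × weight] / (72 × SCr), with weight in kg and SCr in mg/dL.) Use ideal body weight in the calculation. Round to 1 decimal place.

CrCl = (140 − 72) × 42.8 / (72 × 3.9) = 2910.4 / 280.80 ≈ 10.4 mL/min

10.4 mL/min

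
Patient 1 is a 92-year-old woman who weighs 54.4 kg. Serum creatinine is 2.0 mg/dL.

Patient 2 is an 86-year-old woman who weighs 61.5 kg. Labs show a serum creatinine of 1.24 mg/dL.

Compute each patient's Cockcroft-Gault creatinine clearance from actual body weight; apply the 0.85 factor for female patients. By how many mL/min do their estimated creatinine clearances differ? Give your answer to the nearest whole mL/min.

Patient 1: CrCl = (140 − 92) × 54.4 / (72 × 2) × 0.85 = 2611.2 / 144.00 × 0.85 ≈ 15.4 mL/min
Patient 2: CrCl = (140 − 86) × 61.5 / (72 × 1.24) × 0.85 = 3321.0 / 89.28 × 0.85 ≈ 31.6 mL/min
|15.4 − 31.6| = 16.2 mL/min

16 mL/min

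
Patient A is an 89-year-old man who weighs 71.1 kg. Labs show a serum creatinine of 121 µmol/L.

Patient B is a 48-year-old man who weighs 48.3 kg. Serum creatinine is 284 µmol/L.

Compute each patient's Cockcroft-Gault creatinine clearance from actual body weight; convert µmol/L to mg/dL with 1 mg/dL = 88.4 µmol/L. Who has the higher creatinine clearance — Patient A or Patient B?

Patient A

Patient A: SCr = 121 / 88.4 = 1.369 mg/dL
Patient A: CrCl = (140 − 89) × 71.1 / (72 × 1.369) = 3626.1 / 98.57 ≈ 36.8 mL/min
Patient B: SCr = 284 / 88.4 = 3.213 mg/dL
Patient B: CrCl = (140 − 48) × 48.3 / (72 × 3.213) = 4443.6 / 231.34 ≈ 19.2 mL/min
36.8 vs 19.2 mL/min → Patient A is higher.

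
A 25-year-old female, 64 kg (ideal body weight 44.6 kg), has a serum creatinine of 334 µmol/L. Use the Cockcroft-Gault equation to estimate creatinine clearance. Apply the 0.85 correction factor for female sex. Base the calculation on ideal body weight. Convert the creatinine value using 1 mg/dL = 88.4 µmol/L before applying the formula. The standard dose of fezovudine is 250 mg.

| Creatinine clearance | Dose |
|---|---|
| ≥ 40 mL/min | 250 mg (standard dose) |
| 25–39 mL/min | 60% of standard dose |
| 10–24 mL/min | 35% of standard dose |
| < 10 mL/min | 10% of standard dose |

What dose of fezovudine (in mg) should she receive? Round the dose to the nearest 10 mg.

SCr = 334 / 88.4 = 3.778 mg/dL
CrCl = (140 − 25) × 44.6 / (72 × 3.778) × 0.85 = 5129.0 / 272.02 × 0.85 ≈ 16.0 mL/min
CrCl ≈ 16 mL/min → bracket 10–24 mL/min.
35% of 250 mg = 87.5 mg → 90 mg

90 mg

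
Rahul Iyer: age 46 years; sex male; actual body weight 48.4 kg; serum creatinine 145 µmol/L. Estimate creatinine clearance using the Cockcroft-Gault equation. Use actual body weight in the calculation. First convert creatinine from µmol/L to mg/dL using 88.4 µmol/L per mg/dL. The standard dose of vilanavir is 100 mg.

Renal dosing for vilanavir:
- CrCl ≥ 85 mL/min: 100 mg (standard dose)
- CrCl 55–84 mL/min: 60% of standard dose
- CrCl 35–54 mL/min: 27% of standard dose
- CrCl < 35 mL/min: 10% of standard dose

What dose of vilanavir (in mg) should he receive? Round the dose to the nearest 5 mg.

SCr = 145 / 88.4 = 1.64 mg/dL
CrCl = (140 − 46) × 48.4 / (72 × 1.64) = 4549.6 / 118.08 ≈ 38.5 mL/min
CrCl ≈ 39 mL/min → bracket 35–54 mL/min.
27% of 100 mg = 27 mg → 25 mg

25 mg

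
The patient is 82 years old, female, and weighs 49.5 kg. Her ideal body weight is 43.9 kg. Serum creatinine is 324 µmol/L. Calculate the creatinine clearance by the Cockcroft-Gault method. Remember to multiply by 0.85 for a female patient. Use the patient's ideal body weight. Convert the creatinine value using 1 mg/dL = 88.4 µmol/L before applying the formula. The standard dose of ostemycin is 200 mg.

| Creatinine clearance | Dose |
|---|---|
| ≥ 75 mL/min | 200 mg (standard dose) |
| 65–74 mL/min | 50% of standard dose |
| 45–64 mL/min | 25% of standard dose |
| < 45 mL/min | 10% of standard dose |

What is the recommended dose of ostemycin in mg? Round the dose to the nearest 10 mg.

SCr = 324 / 88.4 = 3.665 mg/dL
CrCl = (140 − 82) × 43.9 / (72 × 3.665) × 0.85 = 2546.2 / 263.88 × 0.85 ≈ 8.2 mL/min
CrCl ≈ 8 mL/min → bracket < 45 mL/min.
10% of 200 mg = 20 mg

20 mg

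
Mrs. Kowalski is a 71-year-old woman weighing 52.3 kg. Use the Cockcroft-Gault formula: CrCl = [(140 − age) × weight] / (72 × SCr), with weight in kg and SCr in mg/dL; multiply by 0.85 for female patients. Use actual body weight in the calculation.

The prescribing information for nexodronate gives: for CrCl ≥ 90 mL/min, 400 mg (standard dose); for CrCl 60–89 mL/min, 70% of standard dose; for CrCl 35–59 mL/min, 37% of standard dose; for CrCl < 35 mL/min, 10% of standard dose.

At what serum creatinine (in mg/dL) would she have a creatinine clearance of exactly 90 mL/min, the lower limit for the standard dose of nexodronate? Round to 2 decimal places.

0.47 mg/dL

Standard dose requires CrCl ≥ 90 mL/min.
Set (140 − 71) × 52.3 × 0.85 / (72 × SCr) = 90
SCr = (140 − 71) × 52.3 × 0.85 / (72 × 90) = 0.473 mg/dL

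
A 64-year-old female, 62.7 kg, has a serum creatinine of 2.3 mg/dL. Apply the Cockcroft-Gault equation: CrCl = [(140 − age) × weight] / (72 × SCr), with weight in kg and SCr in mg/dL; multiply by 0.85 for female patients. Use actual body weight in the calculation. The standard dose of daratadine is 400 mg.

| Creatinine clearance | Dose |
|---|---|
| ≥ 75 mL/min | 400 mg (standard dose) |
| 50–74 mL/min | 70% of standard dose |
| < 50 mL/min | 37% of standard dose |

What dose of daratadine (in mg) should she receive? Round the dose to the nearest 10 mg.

150 mg

CrCl = (140 − 64) × 62.7 / (72 × 2.3) × 0.85 = 4765.2 / 165.60 × 0.85 ≈ 24.5 mL/min
CrCl ≈ 24 mL/min → bracket < 50 mL/min.
37% of 400 mg = 148 mg → 150 mg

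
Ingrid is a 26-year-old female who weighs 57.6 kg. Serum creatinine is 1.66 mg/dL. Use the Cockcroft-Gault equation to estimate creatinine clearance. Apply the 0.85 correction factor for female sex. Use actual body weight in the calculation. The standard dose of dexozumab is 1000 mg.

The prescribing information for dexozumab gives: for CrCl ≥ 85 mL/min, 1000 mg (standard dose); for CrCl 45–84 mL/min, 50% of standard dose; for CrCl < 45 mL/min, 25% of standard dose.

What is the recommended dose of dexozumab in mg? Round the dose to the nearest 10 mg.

500 mg

CrCl = (140 − 26) × 57.6 / (72 × 1.66) × 0.85 = 6566.4 / 119.52 × 0.85 ≈ 46.7 mL/min
CrCl ≈ 47 mL/min → bracket 45–84 mL/min.
50% of 1000 mg = 500 mg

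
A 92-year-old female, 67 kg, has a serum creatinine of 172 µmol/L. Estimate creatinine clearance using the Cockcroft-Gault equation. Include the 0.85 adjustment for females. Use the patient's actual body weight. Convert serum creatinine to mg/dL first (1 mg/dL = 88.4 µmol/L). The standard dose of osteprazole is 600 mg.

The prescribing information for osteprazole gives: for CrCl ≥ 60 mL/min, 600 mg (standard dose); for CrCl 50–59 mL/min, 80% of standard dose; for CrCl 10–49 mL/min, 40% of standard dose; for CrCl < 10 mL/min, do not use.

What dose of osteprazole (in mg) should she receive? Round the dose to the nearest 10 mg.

240 mg

SCr = 172 / 88.4 = 1.946 mg/dL
CrCl = (140 − 92) × 67 / (72 × 1.946) × 0.85 = 3216.0 / 140.11 × 0.85 ≈ 19.5 mL/min
CrCl ≈ 20 mL/min → bracket 10–49 mL/min.
40% of 600 mg = 240 mg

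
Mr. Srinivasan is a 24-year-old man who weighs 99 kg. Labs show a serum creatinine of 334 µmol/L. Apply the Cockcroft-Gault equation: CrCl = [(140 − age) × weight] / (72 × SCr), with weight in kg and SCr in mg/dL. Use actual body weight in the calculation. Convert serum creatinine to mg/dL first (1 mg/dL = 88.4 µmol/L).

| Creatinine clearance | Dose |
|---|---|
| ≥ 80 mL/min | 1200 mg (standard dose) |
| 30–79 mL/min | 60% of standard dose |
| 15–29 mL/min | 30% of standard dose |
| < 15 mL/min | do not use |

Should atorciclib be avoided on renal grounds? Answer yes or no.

SCr = 334 / 88.4 = 3.778 mg/dL
CrCl = (140 − 24) × 99 / (72 × 3.778) = 11484.0 / 272.02 ≈ 42.2 mL/min
CrCl ≈ 42 mL/min, which is ≥ 15 mL/min.

no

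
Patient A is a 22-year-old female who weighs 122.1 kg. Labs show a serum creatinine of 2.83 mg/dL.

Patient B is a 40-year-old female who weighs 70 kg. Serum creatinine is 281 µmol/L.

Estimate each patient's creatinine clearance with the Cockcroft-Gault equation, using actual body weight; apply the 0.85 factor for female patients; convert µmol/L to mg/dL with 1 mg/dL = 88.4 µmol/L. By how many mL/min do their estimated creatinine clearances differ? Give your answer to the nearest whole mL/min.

34 mL/min

Patient A: CrCl = (140 − 22) × 122.1 / (72 × 2.83) × 0.85 = 14407.8 / 203.76 × 0.85 ≈ 60.1 mL/min
Patient B: SCr = 281 / 88.4 = 3.179 mg/dL
Patient B: CrCl = (140 − 40) × 70 / (72 × 3.179) × 0.85 = 7000.0 / 228.89 × 0.85 ≈ 26.0 mL/min
|60.1 − 26.0| = 34.1 mL/min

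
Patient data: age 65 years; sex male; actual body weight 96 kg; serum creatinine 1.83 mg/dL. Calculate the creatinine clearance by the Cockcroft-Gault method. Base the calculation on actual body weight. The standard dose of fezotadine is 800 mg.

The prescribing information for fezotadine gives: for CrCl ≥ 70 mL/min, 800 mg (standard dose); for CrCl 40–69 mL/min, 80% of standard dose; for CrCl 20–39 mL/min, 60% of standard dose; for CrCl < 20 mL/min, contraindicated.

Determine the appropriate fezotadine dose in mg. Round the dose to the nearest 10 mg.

640 mg

CrCl = (140 − 65) × 96 / (72 × 1.83) = 7200.0 / 131.76 ≈ 54.6 mL/min
CrCl ≈ 55 mL/min → bracket 40–69 mL/min.
80% of 800 mg = 640 mg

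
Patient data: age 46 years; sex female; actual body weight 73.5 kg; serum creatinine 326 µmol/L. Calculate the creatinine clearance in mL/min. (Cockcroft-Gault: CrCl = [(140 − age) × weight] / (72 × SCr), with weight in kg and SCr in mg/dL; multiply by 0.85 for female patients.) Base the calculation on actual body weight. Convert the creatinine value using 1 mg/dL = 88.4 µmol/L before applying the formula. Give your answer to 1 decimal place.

SCr = 326 / 88.4 = 3.688 mg/dL
CrCl = (140 − 46) × 73.5 / (72 × 3.688) × 0.85 = 6909.0 / 265.54 × 0.85 ≈ 22.1 mL/min

22.1 mL/min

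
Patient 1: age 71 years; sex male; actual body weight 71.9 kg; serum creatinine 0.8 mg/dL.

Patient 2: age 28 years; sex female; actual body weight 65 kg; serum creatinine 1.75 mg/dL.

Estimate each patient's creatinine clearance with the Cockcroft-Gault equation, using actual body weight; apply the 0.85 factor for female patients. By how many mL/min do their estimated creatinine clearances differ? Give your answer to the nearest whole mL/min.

Patient 1: CrCl = (140 − 71) × 71.9 / (72 × 0.8) = 4961.1 / 57.60 ≈ 86.1 mL/min
Patient 2: CrCl = (140 − 28) × 65 / (72 × 1.75) × 0.85 = 7280.0 / 126.00 × 0.85 ≈ 49.1 mL/min
|86.1 − 49.1| = 37.0 mL/min

37 mL/min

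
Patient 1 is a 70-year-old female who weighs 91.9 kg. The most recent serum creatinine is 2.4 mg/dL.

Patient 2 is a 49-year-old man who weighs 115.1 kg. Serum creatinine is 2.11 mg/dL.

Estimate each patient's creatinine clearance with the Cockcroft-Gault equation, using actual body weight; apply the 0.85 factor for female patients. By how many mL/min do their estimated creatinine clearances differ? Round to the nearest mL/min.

Patient 1: CrCl = (140 − 70) × 91.9 / (72 × 2.4) × 0.85 = 6433.0 / 172.80 × 0.85 ≈ 31.6 mL/min
Patient 2: CrCl = (140 − 49) × 115.1 / (72 × 2.11) = 10474.1 / 151.92 ≈ 68.9 mL/min
|31.6 − 68.9| = 37.3 mL/min

37 mL/min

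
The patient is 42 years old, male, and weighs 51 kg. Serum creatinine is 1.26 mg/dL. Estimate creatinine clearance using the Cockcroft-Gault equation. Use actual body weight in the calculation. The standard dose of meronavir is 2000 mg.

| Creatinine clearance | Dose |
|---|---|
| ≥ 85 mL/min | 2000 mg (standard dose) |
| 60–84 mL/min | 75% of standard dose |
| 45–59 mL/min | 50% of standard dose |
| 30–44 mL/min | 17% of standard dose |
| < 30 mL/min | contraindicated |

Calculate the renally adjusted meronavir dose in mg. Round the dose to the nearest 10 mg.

CrCl = (140 − 42) × 51 / (72 × 1.26) = 4998.0 / 90.72 ≈ 55.1 mL/min
CrCl ≈ 55 mL/min → bracket 45–59 mL/min.
50% of 2000 mg = 1000 mg

1000 mg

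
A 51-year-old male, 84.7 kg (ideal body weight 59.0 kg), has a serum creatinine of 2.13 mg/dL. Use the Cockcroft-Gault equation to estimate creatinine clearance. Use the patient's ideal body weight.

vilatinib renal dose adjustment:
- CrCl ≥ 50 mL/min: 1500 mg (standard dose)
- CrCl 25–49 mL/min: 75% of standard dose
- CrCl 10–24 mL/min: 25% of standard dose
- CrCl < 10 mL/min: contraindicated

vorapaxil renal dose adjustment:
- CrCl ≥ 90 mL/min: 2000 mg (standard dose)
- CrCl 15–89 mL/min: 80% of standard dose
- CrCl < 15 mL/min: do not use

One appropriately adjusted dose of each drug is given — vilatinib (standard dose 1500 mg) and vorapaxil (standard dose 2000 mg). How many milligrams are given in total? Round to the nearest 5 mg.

CrCl = (140 − 51) × 59 / (72 × 2.13) = 5251.0 / 153.36 ≈ 34.2 mL/min
CrCl ≈ 34 mL/min.
vilatinib: 25–49 mL/min → 75% of 1500 mg = 1125 mg.
vorapaxil: 15–89 mL/min → 80% of 2000 mg = 1600 mg.
Total = 1125 + 1600 = 2725 mg.

2725 mg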